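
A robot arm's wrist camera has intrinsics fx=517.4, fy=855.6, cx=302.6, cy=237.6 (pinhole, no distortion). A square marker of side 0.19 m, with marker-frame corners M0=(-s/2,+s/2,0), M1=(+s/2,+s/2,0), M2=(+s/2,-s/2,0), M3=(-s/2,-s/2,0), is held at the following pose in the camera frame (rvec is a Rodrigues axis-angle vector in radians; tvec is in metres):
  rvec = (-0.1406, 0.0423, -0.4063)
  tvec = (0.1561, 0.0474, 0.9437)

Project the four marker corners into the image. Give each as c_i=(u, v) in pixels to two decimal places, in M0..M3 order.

c0=(361.52, 395.13) c1=(458.83, 326.10) c2=(414.15, 169.02) c3=(319.75, 236.47)

Intrinsics K: fx=517.4, fy=855.6, cx=302.6, cy=237.6
Marker side s = 0.19 m; corners in marker frame (Z=0):
  M0 = (-0.0950, +0.0950, 0)
  M1 = (+0.0950, +0.0950, 0)
  M2 = (+0.0950, -0.0950, 0)
  M3 = (-0.0950, -0.0950, 0)
rvec = (-0.1406, 0.0423, -0.4063), |rvec| = θ = 0.43202 rad = 24.753°
Rodrigues: sinθ=0.41870, 1−cosθ=0.09188; R = I + sinθ·[k]× + (1−cosθ)·[k]×²:
    [+0.91786 +0.39085 +0.06912]
    [-0.39671 +0.90900 +0.12781]
    [-0.01288 -0.14473 +0.98939]
t = (0.1561, 0.0474, 0.9437) m
M0: Pc = R·M0+t = (+0.10603, +0.17144, +0.93117); u = 517.4·(+0.10603)/0.93117 + 302.6 = 361.5174, v = 855.6·(+0.17144)/0.93117 + 237.6 = 395.1283
M1: Pc = R·M1+t = (+0.28043, +0.09607, +0.92873); u = 517.4·(+0.28043)/0.92873 + 302.6 = 458.8277, v = 855.6·(+0.09607)/0.92873 + 237.6 = 326.1039
M2: Pc = R·M2+t = (+0.20617, -0.07664, +0.95623); u = 517.4·(+0.20617)/0.95623 + 302.6 = 414.1531, v = 855.6·(-0.07664)/0.95623 + 237.6 = 169.0227
M3: Pc = R·M3+t = (+0.03177, -0.00127, +0.95867); u = 517.4·(+0.03177)/0.95867 + 302.6 = 319.7480, v = 855.6·(-0.00127)/0.95867 + 237.6 = 236.4681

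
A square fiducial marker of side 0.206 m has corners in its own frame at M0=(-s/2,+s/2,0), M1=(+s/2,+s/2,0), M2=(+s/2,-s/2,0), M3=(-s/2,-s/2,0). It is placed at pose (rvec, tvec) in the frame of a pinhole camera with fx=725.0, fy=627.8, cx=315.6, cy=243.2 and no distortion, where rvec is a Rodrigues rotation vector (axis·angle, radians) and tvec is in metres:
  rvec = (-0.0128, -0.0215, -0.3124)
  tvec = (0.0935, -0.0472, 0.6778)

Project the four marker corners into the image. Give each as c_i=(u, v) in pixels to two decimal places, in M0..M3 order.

Intrinsics K: fx=725.0, fy=627.8, cx=315.6, cy=243.2
Marker side s = 0.206 m; corners in marker frame (Z=0):
  M0 = (-0.1030, +0.1030, 0)
  M1 = (+0.1030, +0.1030, 0)
  M2 = (+0.1030, -0.1030, 0)
  M3 = (-0.1030, -0.1030, 0)
rvec = (-0.0128, -0.0215, -0.3124), |rvec| = θ = 0.31340 rad = 17.957°
Rodrigues: sinθ=0.30830, 1−cosθ=0.04871; R = I + sinθ·[k]× + (1−cosθ)·[k]×²:
    [+0.95137 +0.30745 -0.01917]
    [-0.30717 +0.95152 +0.01592]
    [+0.02313 -0.00926 +0.99969]
t = (0.0935, -0.0472, 0.6778) m
M0: Pc = R·M0+t = (+0.02718, +0.08245, +0.67446); u = 725.0·(+0.02718)/0.67446 + 315.6 = 344.8120, v = 627.8·(+0.08245)/0.67446 + 243.2 = 319.9415
M1: Pc = R·M1+t = (+0.22316, +0.01917, +0.67923); u = 725.0·(+0.22316)/0.67923 + 315.6 = 553.7964, v = 627.8·(+0.01917)/0.67923 + 243.2 = 260.9163
M2: Pc = R·M2+t = (+0.15982, -0.17685, +0.68114); u = 725.0·(+0.15982)/0.68114 + 315.6 = 485.7165, v = 627.8·(-0.17685)/0.68114 + 243.2 = 80.2024
M3: Pc = R·M3+t = (-0.03616, -0.11357, +0.67637); u = 725.0·(-0.03616)/0.67637 + 315.6 = 276.8419, v = 627.8·(-0.11357)/0.67637 + 243.2 = 137.7879

c0=(344.81, 319.94) c1=(553.80, 260.92) c2=(485.72, 80.20) c3=(276.84, 137.79)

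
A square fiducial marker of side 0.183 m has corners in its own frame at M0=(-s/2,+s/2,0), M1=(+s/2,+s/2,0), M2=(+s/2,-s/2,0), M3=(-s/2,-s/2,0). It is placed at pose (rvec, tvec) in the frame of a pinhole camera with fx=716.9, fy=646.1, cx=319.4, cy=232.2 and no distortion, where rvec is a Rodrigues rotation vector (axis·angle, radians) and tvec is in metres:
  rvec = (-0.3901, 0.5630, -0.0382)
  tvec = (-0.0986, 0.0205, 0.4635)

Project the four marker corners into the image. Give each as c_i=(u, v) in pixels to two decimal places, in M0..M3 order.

c0=(44.79, 392.37) c1=(267.81, 388.13) c2=(296.05, 121.58) c3=(95.95, 171.24)

Intrinsics K: fx=716.9, fy=646.1, cx=319.4, cy=232.2
Marker side s = 0.183 m; corners in marker frame (Z=0):
  M0 = (-0.0915, +0.0915, 0)
  M1 = (+0.0915, +0.0915, 0)
  M2 = (+0.0915, -0.0915, 0)
  M3 = (-0.0915, -0.0915, 0)
rvec = (-0.3901, 0.5630, -0.0382), |rvec| = θ = 0.68601 rad = 39.305°
Rodrigues: sinθ=0.63345, 1−cosθ=0.22622; R = I + sinθ·[k]× + (1−cosθ)·[k]×²:
    [+0.84693 -0.07030 +0.52703]
    [-0.14085 +0.92615 +0.34988]
    [-0.51271 -0.37055 +0.77448]
t = (-0.0986, 0.0205, 0.4635) m
M0: Pc = R·M0+t = (-0.18253, +0.11813, +0.47651); u = 716.9·(-0.18253)/0.47651 + 319.4 = 44.7903, v = 646.1·(+0.11813)/0.47651 + 232.2 = 392.3735
M1: Pc = R·M1+t = (-0.02754, +0.09235, +0.38268); u = 716.9·(-0.02754)/0.38268 + 319.4 = 267.8113, v = 646.1·(+0.09235)/0.38268 + 232.2 = 388.1273
M2: Pc = R·M2+t = (-0.01467, -0.07713, +0.45049); u = 716.9·(-0.01467)/0.45049 + 319.4 = 296.0495, v = 646.1·(-0.07713)/0.45049 + 232.2 = 121.5797
M3: Pc = R·M3+t = (-0.16966, -0.05135, +0.54432); u = 716.9·(-0.16966)/0.54432 + 319.4 = 95.9450, v = 646.1·(-0.05135)/0.54432 + 232.2 = 171.2422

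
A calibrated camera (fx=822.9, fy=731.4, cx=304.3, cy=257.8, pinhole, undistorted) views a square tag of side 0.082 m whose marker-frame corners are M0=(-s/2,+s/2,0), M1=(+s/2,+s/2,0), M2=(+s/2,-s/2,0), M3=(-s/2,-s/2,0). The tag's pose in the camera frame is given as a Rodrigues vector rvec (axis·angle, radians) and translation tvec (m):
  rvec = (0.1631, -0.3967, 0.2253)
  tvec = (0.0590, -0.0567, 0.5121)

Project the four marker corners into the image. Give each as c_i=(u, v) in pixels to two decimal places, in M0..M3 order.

Intrinsics K: fx=822.9, fy=731.4, cx=304.3, cy=257.8
Marker side s = 0.082 m; corners in marker frame (Z=0):
  M0 = (-0.0410, +0.0410, 0)
  M1 = (+0.0410, +0.0410, 0)
  M2 = (+0.0410, -0.0410, 0)
  M3 = (-0.0410, -0.0410, 0)
rvec = (0.1631, -0.3967, 0.2253), |rvec| = θ = 0.48449 rad = 27.759°
Rodrigues: sinθ=0.46576, 1−cosθ=0.11509; R = I + sinθ·[k]× + (1−cosθ)·[k]×²:
    [+0.89795 -0.24831 -0.36334]
    [+0.18487 +0.96207 -0.20061]
    [+0.39938 +0.11297 +0.90980]
t = (0.0590, -0.0567, 0.5121) m
M0: Pc = R·M0+t = (+0.01200, -0.02483, +0.50036); u = 822.9·(+0.01200)/0.50036 + 304.3 = 324.0406, v = 731.4·(-0.02483)/0.50036 + 257.8 = 221.4979
M1: Pc = R·M1+t = (+0.08564, -0.00968, +0.53311); u = 822.9·(+0.08564)/0.53311 + 304.3 = 436.4862, v = 731.4·(-0.00968)/0.53311 + 257.8 = 244.5254
M2: Pc = R·M2+t = (+0.10600, -0.08857, +0.52384); u = 822.9·(+0.10600)/0.52384 + 304.3 = 470.8097, v = 731.4·(-0.08857)/0.52384 + 257.8 = 134.1432
M3: Pc = R·M3+t = (+0.03236, -0.10372, +0.49109); u = 822.9·(+0.03236)/0.49109 + 304.3 = 358.5318, v = 731.4·(-0.10372)/0.49109 + 257.8 = 103.3203

c0=(324.04, 221.50) c1=(436.49, 244.53) c2=(470.81, 134.14) c3=(358.53, 103.32)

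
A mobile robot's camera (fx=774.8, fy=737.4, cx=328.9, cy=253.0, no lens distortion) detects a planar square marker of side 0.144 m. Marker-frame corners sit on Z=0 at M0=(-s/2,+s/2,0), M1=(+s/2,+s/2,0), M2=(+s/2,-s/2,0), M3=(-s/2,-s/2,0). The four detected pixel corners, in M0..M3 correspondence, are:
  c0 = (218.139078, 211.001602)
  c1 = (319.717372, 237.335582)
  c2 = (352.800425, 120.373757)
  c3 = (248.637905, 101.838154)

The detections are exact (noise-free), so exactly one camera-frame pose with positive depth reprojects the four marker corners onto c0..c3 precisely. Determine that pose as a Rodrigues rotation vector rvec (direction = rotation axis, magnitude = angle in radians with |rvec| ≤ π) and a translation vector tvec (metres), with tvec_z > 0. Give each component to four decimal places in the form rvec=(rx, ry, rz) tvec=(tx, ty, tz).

rvec=(-0.0379, 0.4565, 0.2639) tvec=(-0.0539, -0.1057, 0.9101)

Intrinsics K: fx=774.8, fy=737.4, cx=328.9, cy=253.0
Marker side s = 0.144 m; corners in marker frame (Z=0):
  M0 = (-0.0720, +0.0720, 0)
  M1 = (+0.0720, +0.0720, 0)
  M2 = (+0.0720, -0.0720, 0)
  M3 = (-0.0720, -0.0720, 0)
Detected image corners:
  c0 = (218.139078, 211.001602) px
  c1 = (319.717372, 237.335582) px
  c2 = (352.800425, 120.373757) px
  c3 = (248.637905, 101.838154) px
Planar DLT: solve 8×8 A·h = b for H (H[2,2]=1):
  H  [+576.52793 -213.36551 +283.00305]
  H  [+74.72155 +788.38799 +167.34778]
  H  [-0.48393 +0.02490 +1.00000]
B = K⁻¹H; ‖b₁‖=1.098756, ‖b₂‖=1.098756; λ = 2/(‖b₁‖+‖b₂‖) = 0.910120, sign → tz>0 ⇒ λ=+0.910120
r₁ = λ·B[:,0] = (+0.86418,+0.24333,-0.44043); r₂ = λ·B[:,1] = (-0.26025,+0.96528,+0.02266)
r₃ = r₁×r₂ = (+0.43065,+0.09504,+0.89750); SVD([r₁ r₂ r₃]) → R = UVᵀ:
  R  [+0.86418 -0.26025 +0.43065]
  R  [+0.24333 +0.96528 +0.09504]
  R  [-0.44043 +0.02266 +0.89750]
t = (-0.05391, -0.10571, +0.91012) m
tr R = 2.726956; θ = arccos((tr R − 1)/2) = 0.528671 rad = 30.291°
axis k = ((R−Rᵀ)₃₂, (R−Rᵀ)₁₃, (R−Rᵀ)₂₁) / (2 sinθ) = (-0.071746, +0.863508, +0.499205)
rvec = θ·k = (-0.037930, +0.456512, +0.263915)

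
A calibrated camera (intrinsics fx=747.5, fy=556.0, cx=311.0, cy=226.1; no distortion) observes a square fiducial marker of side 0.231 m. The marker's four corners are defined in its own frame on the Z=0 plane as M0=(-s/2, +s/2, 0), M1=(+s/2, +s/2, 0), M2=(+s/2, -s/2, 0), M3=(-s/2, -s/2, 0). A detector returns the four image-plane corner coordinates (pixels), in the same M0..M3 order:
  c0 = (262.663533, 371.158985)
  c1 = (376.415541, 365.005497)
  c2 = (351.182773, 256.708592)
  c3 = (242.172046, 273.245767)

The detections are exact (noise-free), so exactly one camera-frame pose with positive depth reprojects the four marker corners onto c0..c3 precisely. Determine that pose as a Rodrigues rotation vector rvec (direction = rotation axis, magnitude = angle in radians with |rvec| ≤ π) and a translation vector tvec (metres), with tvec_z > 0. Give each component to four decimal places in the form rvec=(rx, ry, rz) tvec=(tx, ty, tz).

rvec=(-0.0627, 0.6021, -0.1959) tvec=(-0.0098, 0.2022, 1.2469)

Intrinsics K: fx=747.5, fy=556.0, cx=311.0, cy=226.1
Marker side s = 0.231 m; corners in marker frame (Z=0):
  M0 = (-0.1155, +0.1155, 0)
  M1 = (+0.1155, +0.1155, 0)
  M2 = (+0.1155, -0.1155, 0)
  M3 = (-0.1155, -0.1155, 0)
Detected image corners:
  c0 = (262.663533, 371.158985) px
  c1 = (376.415541, 365.005497) px
  c2 = (351.182773, 256.708592) px
  c3 = (242.172046, 273.245767) px
Planar DLT: solve 8×8 A·h = b for H (H[2,2]=1):
  H  [+344.59088 +69.88109 +305.11618]
  H  [-190.58161 +415.84311 +316.27010]
  H  [-0.44617 -0.09270 +1.00000]
B = K⁻¹H; ‖b₁‖=0.802010, ‖b₂‖=0.802010; λ = 2/(‖b₁‖+‖b₂‖) = 1.246867, sign → tz>0 ⇒ λ=+1.246867
r₁ = λ·B[:,0] = (+0.80625,-0.20116,-0.55632); r₂ = λ·B[:,1] = (+0.16465,+0.97956,-0.11558)
r₃ = r₁×r₂ = (+0.56820,+0.00159,+0.82289); SVD([r₁ r₂ r₃]) → R = UVᵀ:
  R  [+0.80625 +0.16465 +0.56820]
  R  [-0.20116 +0.97956 +0.00159]
  R  [-0.55632 -0.11558 +0.82289]
t = (-0.00981, +0.20221, +1.24687) m
tr R = 2.608702; θ = arccos((tr R − 1)/2) = 0.636214 rad = 36.452°
axis k = ((R−Rᵀ)₃₂, (R−Rᵀ)₁₃, (R−Rᵀ)₂₁) / (2 sinθ) = (-0.098599, +0.946314, -0.307845)
rvec = θ·k = (-0.062730, +0.602058, -0.195855)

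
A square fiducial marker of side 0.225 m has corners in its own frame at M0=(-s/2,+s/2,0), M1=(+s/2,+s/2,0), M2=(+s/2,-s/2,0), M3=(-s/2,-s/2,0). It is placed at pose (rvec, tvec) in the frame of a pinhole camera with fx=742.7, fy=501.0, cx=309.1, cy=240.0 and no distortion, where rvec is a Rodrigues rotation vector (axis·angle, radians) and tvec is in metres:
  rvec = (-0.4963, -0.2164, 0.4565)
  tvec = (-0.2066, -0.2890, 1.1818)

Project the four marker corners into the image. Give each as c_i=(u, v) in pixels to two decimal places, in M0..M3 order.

c0=(78.17, 125.88) c1=(211.47, 174.66) c2=(269.55, 109.99) c3=(149.49, 64.63)

Intrinsics K: fx=742.7, fy=501.0, cx=309.1, cy=240.0
Marker side s = 0.225 m; corners in marker frame (Z=0):
  M0 = (-0.1125, +0.1125, 0)
  M1 = (+0.1125, +0.1125, 0)
  M2 = (+0.1125, -0.1125, 0)
  M3 = (-0.1125, -0.1125, 0)
rvec = (-0.4963, -0.2164, 0.4565), |rvec| = θ = 0.70819 rad = 40.576°
Rodrigues: sinθ=0.65046, 1−cosθ=0.24046; R = I + sinθ·[k]× + (1−cosθ)·[k]×²:
    [+0.87763 -0.36779 -0.30738]
    [+0.47078 +0.78199 +0.40848]
    [+0.09014 -0.50321 +0.85945]
t = (-0.2066, -0.2890, 1.1818) m
M0: Pc = R·M0+t = (-0.34671, -0.25399, +1.11505); u = 742.7·(-0.34671)/1.11505 + 309.1 = 78.1666, v = 501.0·(-0.25399)/1.11505 + 240.0 = 125.8810
M1: Pc = R·M1+t = (-0.14924, -0.14806, +1.13533); u = 742.7·(-0.14924)/1.13533 + 309.1 = 211.4695, v = 501.0·(-0.14806)/1.13533 + 240.0 = 174.6624
M2: Pc = R·M2+t = (-0.06649, -0.32401, +1.24855); u = 742.7·(-0.06649)/1.24855 + 309.1 = 269.5489, v = 501.0·(-0.32401)/1.24855 + 240.0 = 109.9855
M3: Pc = R·M3+t = (-0.26396, -0.42994, +1.22827); u = 742.7·(-0.26396)/1.22827 + 309.1 = 149.4928, v = 501.0·(-0.42994)/1.22827 + 240.0 = 64.6328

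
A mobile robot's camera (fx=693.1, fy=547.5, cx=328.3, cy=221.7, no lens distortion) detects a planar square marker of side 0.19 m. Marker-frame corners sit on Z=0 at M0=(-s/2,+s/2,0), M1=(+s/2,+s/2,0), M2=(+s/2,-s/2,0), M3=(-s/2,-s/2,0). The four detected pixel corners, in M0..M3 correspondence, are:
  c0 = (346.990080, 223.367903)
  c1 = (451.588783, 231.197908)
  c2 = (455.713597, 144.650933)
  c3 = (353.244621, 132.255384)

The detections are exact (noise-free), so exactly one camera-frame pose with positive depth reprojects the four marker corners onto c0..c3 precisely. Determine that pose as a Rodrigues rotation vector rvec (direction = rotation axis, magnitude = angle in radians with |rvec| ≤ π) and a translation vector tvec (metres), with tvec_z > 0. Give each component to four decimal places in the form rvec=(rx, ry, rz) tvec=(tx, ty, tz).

rvec=(-0.0984, -0.3353, 0.0747) tvec=(0.1249, -0.0824, 1.1540)

Intrinsics K: fx=693.1, fy=547.5, cx=328.3, cy=221.7
Marker side s = 0.19 m; corners in marker frame (Z=0):
  M0 = (-0.0950, +0.0950, 0)
  M1 = (+0.0950, +0.0950, 0)
  M2 = (+0.0950, -0.0950, 0)
  M3 = (-0.0950, -0.0950, 0)
Detected image corners:
  c0 = (346.990080, 223.367903) px
  c1 = (451.588783, 231.197908) px
  c2 = (455.713597, 144.650933) px
  c3 = (353.244621, 132.255384) px
Planar DLT: solve 8×8 A·h = b for H (H[2,2]=1):
  H  [+657.88623 -65.00910 +403.29053]
  H  [+104.76038 +449.98363 +182.60579]
  H  [+0.28123 -0.09417 +1.00000]
B = K⁻¹H; ‖b₁‖=0.866557, ‖b₂‖=0.866557; λ = 2/(‖b₁‖+‖b₂‖) = 1.153992, sign → tz>0 ⇒ λ=+1.153992
r₁ = λ·B[:,0] = (+0.94164,+0.08939,+0.32454); r₂ = λ·B[:,1] = (-0.05676,+0.99246,-0.10867)
r₃ = r₁×r₂ = (-0.33180,+0.08391,+0.93961); SVD([r₁ r₂ r₃]) → R = UVᵀ:
  R  [+0.94164 -0.05677 -0.33180]
  R  [+0.08939 +0.99246 +0.08391]
  R  [+0.32454 -0.10867 +0.93961]
t = (+0.12486, -0.08240, +1.15399) m
tr R = 2.873706; θ = arccos((tr R − 1)/2) = 0.357276 rad = 20.470°
axis k = ((R−Rᵀ)₃₂, (R−Rᵀ)₁₃, (R−Rᵀ)₂₁) / (2 sinθ) = (-0.275324, -0.938366, +0.208963)
rvec = θ·k = (-0.098367, -0.335256, +0.074658)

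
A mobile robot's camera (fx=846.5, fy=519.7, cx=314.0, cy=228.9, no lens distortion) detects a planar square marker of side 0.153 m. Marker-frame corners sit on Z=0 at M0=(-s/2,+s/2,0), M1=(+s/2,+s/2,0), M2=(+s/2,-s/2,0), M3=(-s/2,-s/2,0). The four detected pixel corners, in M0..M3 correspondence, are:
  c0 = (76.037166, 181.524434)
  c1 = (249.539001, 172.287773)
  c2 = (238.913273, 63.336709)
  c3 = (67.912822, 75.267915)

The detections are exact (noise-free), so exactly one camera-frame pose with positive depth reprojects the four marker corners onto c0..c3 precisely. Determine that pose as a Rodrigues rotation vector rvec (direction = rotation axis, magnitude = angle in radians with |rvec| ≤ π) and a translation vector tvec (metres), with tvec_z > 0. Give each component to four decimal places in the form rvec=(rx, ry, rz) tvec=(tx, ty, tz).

rvec=(-0.0581, 0.1275, -0.0679) tvec=(-0.1348, -0.1483, 0.7268)

Intrinsics K: fx=846.5, fy=519.7, cx=314.0, cy=228.9
Marker side s = 0.153 m; corners in marker frame (Z=0):
  M0 = (-0.0765, +0.0765, 0)
  M1 = (+0.0765, +0.0765, 0)
  M2 = (+0.0765, -0.0765, 0)
  M3 = (-0.0765, -0.0765, 0)
Detected image corners:
  c0 = (76.037166, 181.524434) px
  c1 = (249.539001, 172.287773) px
  c2 = (238.913273, 63.336709) px
  c3 = (67.912822, 75.267915) px
Planar DLT: solve 8×8 A·h = b for H (H[2,2]=1):
  H  [+1098.56448 +47.64205 +156.93610]
  H  [-90.41786 +692.64560 +122.82177]
  H  [-0.17208 -0.08555 +1.00000]
B = K⁻¹H; ‖b₁‖=1.375944, ‖b₂‖=1.375944; λ = 2/(‖b₁‖+‖b₂‖) = 0.726774, sign → tz>0 ⇒ λ=+0.726774
r₁ = λ·B[:,0] = (+0.98958,-0.07136,-0.12507); r₂ = λ·B[:,1] = (+0.06397,+0.99601,-0.06217)
r₃ = r₁×r₂ = (+0.12900,+0.05353,+0.99020); SVD([r₁ r₂ r₃]) → R = UVᵀ:
  R  [+0.98958 +0.06397 +0.12900]
  R  [-0.07136 +0.99601 +0.05353]
  R  [-0.12507 -0.06217 +0.99020]
t = (-0.13485, -0.14834, +0.72677) m
tr R = 2.975791; θ = arccos((tr R − 1)/2) = 0.155751 rad = 8.924°
axis k = ((R−Rᵀ)₃₂, (R−Rᵀ)₁₃, (R−Rᵀ)₂₁) / (2 sinθ) = (-0.372931, +0.818937, -0.436194)
rvec = θ·k = (-0.058084, +0.127550, -0.067937)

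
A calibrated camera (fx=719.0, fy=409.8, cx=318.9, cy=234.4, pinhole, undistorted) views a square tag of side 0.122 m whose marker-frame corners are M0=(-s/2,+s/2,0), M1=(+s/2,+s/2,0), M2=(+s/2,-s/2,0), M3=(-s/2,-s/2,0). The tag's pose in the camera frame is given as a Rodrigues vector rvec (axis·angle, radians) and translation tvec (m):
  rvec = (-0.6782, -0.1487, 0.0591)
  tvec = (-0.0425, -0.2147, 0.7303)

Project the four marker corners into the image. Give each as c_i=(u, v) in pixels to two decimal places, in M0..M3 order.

c0=(210.63, 130.54) c1=(336.78, 140.03) c2=(335.69, 99.26) c3=(222.23, 89.96)

Intrinsics K: fx=719.0, fy=409.8, cx=318.9, cy=234.4
Marker side s = 0.122 m; corners in marker frame (Z=0):
  M0 = (-0.0610, +0.0610, 0)
  M1 = (+0.0610, +0.0610, 0)
  M2 = (+0.0610, -0.0610, 0)
  M3 = (-0.0610, -0.0610, 0)
rvec = (-0.6782, -0.1487, 0.0591), |rvec| = θ = 0.69682 rad = 39.925°
Rodrigues: sinθ=0.64178, 1−cosθ=0.23311; R = I + sinθ·[k]× + (1−cosθ)·[k]×²:
    [+0.98771 -0.00602 -0.15620]
    [+0.10285 +0.77750 +0.62041]
    [+0.11771 -0.62885 +0.76856]
t = (-0.0425, -0.2147, 0.7303) m
M0: Pc = R·M0+t = (-0.10312, -0.17355, +0.68476); u = 719.0·(-0.10312)/0.68476 + 318.9 = 210.6267, v = 409.8·(-0.17355)/0.68476 + 234.4 = 130.5399
M1: Pc = R·M1+t = (+0.01738, -0.16100, +0.69912); u = 719.0·(+0.01738)/0.69912 + 318.9 = 336.7775, v = 409.8·(-0.16100)/0.69912 + 234.4 = 140.0282
M2: Pc = R·M2+t = (+0.01812, -0.25585, +0.77584); u = 719.0·(+0.01812)/0.77584 + 318.9 = 335.6898, v = 409.8·(-0.25585)/0.77584 + 234.4 = 99.2576
M3: Pc = R·M3+t = (-0.10238, -0.26840, +0.76148); u = 719.0·(-0.10238)/0.76148 + 318.9 = 222.2283, v = 409.8·(-0.26840)/0.76148 + 234.4 = 89.9563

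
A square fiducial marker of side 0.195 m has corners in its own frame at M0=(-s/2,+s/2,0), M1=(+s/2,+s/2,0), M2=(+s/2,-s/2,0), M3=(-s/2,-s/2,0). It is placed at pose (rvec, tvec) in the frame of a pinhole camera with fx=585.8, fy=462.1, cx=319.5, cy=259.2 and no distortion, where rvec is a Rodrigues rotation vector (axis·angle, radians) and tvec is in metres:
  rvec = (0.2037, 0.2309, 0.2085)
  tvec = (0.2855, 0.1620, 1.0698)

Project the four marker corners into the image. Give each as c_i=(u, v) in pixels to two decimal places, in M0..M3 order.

c0=(411.77, 356.18) c1=(516.71, 378.88) c2=(545.09, 299.98) c3=(434.83, 279.30)

Intrinsics K: fx=585.8, fy=462.1, cx=319.5, cy=259.2
Marker side s = 0.195 m; corners in marker frame (Z=0):
  M0 = (-0.0975, +0.0975, 0)
  M1 = (+0.0975, +0.0975, 0)
  M2 = (+0.0975, -0.0975, 0)
  M3 = (-0.0975, -0.0975, 0)
rvec = (0.2037, 0.2309, 0.2085), |rvec| = θ = 0.37186 rad = 21.306°
Rodrigues: sinθ=0.36335, 1−cosθ=0.06835; R = I + sinθ·[k]× + (1−cosθ)·[k]×²:
    [+0.95216 -0.18048 +0.24661]
    [+0.22698 +0.95800 -0.17524]
    [-0.20462 +0.22283 +0.95314]
t = (0.2855, 0.1620, 1.0698) m
M0: Pc = R·M0+t = (+0.17507, +0.23328, +1.11148); u = 585.8·(+0.17507)/1.11148 + 319.5 = 411.7687, v = 462.1·(+0.23328)/1.11148 + 259.2 = 356.1849
M1: Pc = R·M1+t = (+0.36074, +0.27754, +1.07158); u = 585.8·(+0.36074)/1.07158 + 319.5 = 516.7058, v = 462.1·(+0.27754)/1.07158 + 259.2 = 378.8828
M2: Pc = R·M2+t = (+0.39593, +0.09072, +1.02812); u = 585.8·(+0.39593)/1.02812 + 319.5 = 545.0930, v = 462.1·(+0.09072)/1.02812 + 259.2 = 299.9771
M3: Pc = R·M3+t = (+0.21026, +0.04646, +1.06802); u = 585.8·(+0.21026)/1.06802 + 319.5 = 434.8260, v = 462.1·(+0.04646)/1.06802 + 259.2 = 279.3037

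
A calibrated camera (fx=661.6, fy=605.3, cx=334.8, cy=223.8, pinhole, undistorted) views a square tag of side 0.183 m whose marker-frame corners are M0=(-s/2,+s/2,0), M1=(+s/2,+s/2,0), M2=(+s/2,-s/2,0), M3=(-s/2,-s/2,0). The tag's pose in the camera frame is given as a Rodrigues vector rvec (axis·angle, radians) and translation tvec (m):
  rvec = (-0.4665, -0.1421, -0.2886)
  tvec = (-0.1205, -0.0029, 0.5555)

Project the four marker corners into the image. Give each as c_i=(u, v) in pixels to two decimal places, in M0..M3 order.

c0=(96.71, 341.88) c1=(327.83, 283.89) c2=(268.28, 121.94) c3=(64.37, 161.85)

Intrinsics K: fx=661.6, fy=605.3, cx=334.8, cy=223.8
Marker side s = 0.183 m; corners in marker frame (Z=0):
  M0 = (-0.0915, +0.0915, 0)
  M1 = (+0.0915, +0.0915, 0)
  M2 = (+0.0915, -0.0915, 0)
  M3 = (-0.0915, -0.0915, 0)
rvec = (-0.4665, -0.1421, -0.2886), |rvec| = θ = 0.56666 rad = 32.467°
Rodrigues: sinθ=0.53682, 1−cosθ=0.15630; R = I + sinθ·[k]× + (1−cosθ)·[k]×²:
    [+0.94963 +0.30567 -0.06908]
    [-0.24113 +0.85353 +0.46189]
    [+0.20015 -0.42197 +0.88424]
t = (-0.1205, -0.0029, 0.5555) m
M0: Pc = R·M0+t = (-0.17942, +0.09726, +0.49858); u = 661.6·(-0.17942)/0.49858 + 334.8 = 96.7103, v = 605.3·(+0.09726)/0.49858 + 223.8 = 341.8810
M1: Pc = R·M1+t = (-0.00564, +0.05313, +0.53520); u = 661.6·(-0.00564)/0.53520 + 334.8 = 327.8276, v = 605.3·(+0.05313)/0.53520 + 223.8 = 283.8930
M2: Pc = R·M2+t = (-0.06158, -0.10306, +0.61242); u = 661.6·(-0.06158)/0.61242 + 334.8 = 268.2778, v = 605.3·(-0.10306)/0.61242 + 223.8 = 121.9374
M3: Pc = R·M3+t = (-0.23536, -0.05893, +0.57580); u = 661.6·(-0.23536)/0.57580 + 334.8 = 64.3677, v = 605.3·(-0.05893)/0.57580 + 223.8 = 161.8463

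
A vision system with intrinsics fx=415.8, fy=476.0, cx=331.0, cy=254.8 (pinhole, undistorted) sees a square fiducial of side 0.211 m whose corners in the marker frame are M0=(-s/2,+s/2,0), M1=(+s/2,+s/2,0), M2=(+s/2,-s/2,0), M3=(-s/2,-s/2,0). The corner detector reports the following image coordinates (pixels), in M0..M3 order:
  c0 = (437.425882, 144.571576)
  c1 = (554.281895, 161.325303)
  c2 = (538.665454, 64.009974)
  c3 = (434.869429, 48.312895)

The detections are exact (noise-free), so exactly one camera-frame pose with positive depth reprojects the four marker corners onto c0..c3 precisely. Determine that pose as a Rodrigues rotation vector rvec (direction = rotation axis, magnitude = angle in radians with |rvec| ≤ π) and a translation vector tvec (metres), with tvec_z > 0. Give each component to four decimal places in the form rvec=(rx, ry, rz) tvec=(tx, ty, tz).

Intrinsics K: fx=415.8, fy=476.0, cx=331.0, cy=254.8
Marker side s = 0.211 m; corners in marker frame (Z=0):
  M0 = (-0.1055, +0.1055, 0)
  M1 = (+0.1055, +0.1055, 0)
  M2 = (+0.1055, -0.1055, 0)
  M3 = (-0.1055, -0.1055, 0)
Detected image corners:
  c0 = (437.425882, 144.571576) px
  c1 = (554.281895, 161.325303) px
  c2 = (538.665454, 64.009974) px
  c3 = (434.869429, 48.312895) px
Planar DLT: solve 8×8 A·h = b for H (H[2,2]=1):
  H  [+542.10718 -234.16987 +491.28974]
  H  [+81.23415 +399.69013 +101.70929]
  H  [+0.04290 -0.56456 +1.00000]
B = K⁻¹H; ‖b₁‖=1.278898, ‖b₂‖=1.278898; λ = 2/(‖b₁‖+‖b₂‖) = 0.781923, sign → tz>0 ⇒ λ=+0.781923
r₁ = λ·B[:,0] = (+0.99274,+0.11549,+0.03355); r₂ = λ·B[:,1] = (-0.08895,+0.89287,-0.44144)
r₃ = r₁×r₂ = (-0.08093,+0.43525,+0.89666); SVD([r₁ r₂ r₃]) → R = UVᵀ:
  R  [+0.99274 -0.08895 -0.08093]
  R  [+0.11549 +0.89287 +0.43525]
  R  [+0.03355 -0.44144 +0.89666]
t = (+0.30143, -0.25148, +0.78192) m
tr R = 2.782275; θ = arccos((tr R − 1)/2) = 0.470950 rad = 26.983°
axis k = ((R−Rᵀ)₃₂, (R−Rᵀ)₁₃, (R−Rᵀ)₂₁) / (2 sinθ) = (-0.966092, -0.126152, +0.225283)
rvec = θ·k = (-0.454981, -0.059411, +0.106097)

rvec=(-0.4550, -0.0594, 0.1061) tvec=(0.3014, -0.2515, 0.7819)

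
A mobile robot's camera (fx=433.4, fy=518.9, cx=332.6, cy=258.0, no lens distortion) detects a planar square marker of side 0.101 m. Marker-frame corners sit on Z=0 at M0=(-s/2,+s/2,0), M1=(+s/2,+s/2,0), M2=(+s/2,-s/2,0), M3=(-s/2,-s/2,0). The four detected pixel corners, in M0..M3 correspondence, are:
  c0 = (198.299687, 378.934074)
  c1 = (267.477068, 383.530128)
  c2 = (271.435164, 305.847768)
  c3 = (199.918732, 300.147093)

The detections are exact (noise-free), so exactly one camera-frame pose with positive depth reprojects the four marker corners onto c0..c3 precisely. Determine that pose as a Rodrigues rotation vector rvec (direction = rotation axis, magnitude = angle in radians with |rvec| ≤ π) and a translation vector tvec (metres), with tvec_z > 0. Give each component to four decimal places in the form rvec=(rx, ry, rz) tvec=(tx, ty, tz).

rvec=(0.2149, -0.0661, 0.0816) tvec=(-0.1425, 0.1029, 0.6295)

Intrinsics K: fx=433.4, fy=518.9, cx=332.6, cy=258.0
Marker side s = 0.101 m; corners in marker frame (Z=0):
  M0 = (-0.0505, +0.0505, 0)
  M1 = (+0.0505, +0.0505, 0)
  M2 = (+0.0505, -0.0505, 0)
  M3 = (-0.0505, -0.0505, 0)
Detected image corners:
  c0 = (198.299687, 378.934074) px
  c1 = (267.477068, 383.530128) px
  c2 = (271.435164, 305.847768) px
  c3 = (199.918732, 300.147093) px
Planar DLT: solve 8×8 A·h = b for H (H[2,2]=1):
  H  [+723.91284 +50.54397 +234.46844]
  H  [+91.19094 +888.79371 +342.78964]
  H  [+0.11782 +0.33388 +1.00000]
B = K⁻¹H; ‖b₁‖=1.588604, ‖b₂‖=1.588604; λ = 2/(‖b₁‖+‖b₂‖) = 0.629483, sign → tz>0 ⇒ λ=+0.629483
r₁ = λ·B[:,0] = (+0.99452,+0.07375,+0.07417); r₂ = λ·B[:,1] = (-0.08788,+0.97371,+0.21017)
r₃ = r₁×r₂ = (-0.05672,-0.21554,+0.97485); SVD([r₁ r₂ r₃]) → R = UVᵀ:
  R  [+0.99452 -0.08788 -0.05672]
  R  [+0.07375 +0.97371 -0.21554]
  R  [+0.07417 +0.21017 +0.97485]
t = (-0.14253, +0.10286, +0.62948) m
tr R = 2.943069; θ = arccos((tr R − 1)/2) = 0.239172 rad = 13.704°
axis k = ((R−Rᵀ)₃₂, (R−Rᵀ)₁₃, (R−Rᵀ)₂₁) / (2 sinθ) = (+0.898507, -0.276250, +0.341131)
rvec = θ·k = (+0.214898, -0.066071, +0.081589)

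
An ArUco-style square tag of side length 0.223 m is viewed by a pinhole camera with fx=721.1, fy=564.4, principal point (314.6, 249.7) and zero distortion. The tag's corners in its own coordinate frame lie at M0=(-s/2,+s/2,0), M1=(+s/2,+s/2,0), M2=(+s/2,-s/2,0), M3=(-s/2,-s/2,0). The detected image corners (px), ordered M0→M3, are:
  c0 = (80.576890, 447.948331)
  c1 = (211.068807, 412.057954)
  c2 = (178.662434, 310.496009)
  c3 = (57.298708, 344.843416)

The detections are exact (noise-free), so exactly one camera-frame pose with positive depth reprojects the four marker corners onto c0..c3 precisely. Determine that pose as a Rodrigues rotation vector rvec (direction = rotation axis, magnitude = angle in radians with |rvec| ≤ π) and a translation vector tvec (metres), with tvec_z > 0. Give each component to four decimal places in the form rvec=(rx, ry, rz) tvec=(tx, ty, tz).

Intrinsics K: fx=721.1, fy=564.4, cx=314.6, cy=249.7
Marker side s = 0.223 m; corners in marker frame (Z=0):
  M0 = (-0.1115, +0.1115, 0)
  M1 = (+0.1115, +0.1115, 0)
  M2 = (+0.1115, -0.1115, 0)
  M3 = (-0.1115, -0.1115, 0)
Detected image corners:
  c0 = (80.576890, 447.948331) px
  c1 = (211.068807, 412.057954) px
  c2 = (178.662434, 310.496009) px
  c3 = (57.298708, 344.843416) px
Planar DLT: solve 8×8 A·h = b for H (H[2,2]=1):
  H  [+558.59064 +83.07566 +131.12445]
  H  [-172.83377 +339.18779 +377.11343]
  H  [-0.04084 -0.31603 +1.00000]
B = K⁻¹H; ‖b₁‖=0.844208, ‖b₂‖=0.844208; λ = 2/(‖b₁‖+‖b₂‖) = 1.184542, sign → tz>0 ⇒ λ=+1.184542
r₁ = λ·B[:,0] = (+0.93870,-0.34133,-0.04838); r₂ = λ·B[:,1] = (+0.29979,+0.87749,-0.37435)
r₃ = r₁×r₂ = (+0.17023,+0.33689,+0.92603); SVD([r₁ r₂ r₃]) → R = UVᵀ:
  R  [+0.93870 +0.29979 +0.17023]
  R  [-0.34133 +0.87749 +0.33689]
  R  [-0.04838 -0.37435 +0.92603]
t = (-0.30139, +0.26741, +1.18454) m
tr R = 2.742215; θ = arccos((tr R − 1)/2) = 0.513344 rad = 29.412°
axis k = ((R−Rᵀ)₃₂, (R−Rᵀ)₁₃, (R−Rᵀ)₂₁) / (2 sinθ) = (-0.724141, +0.222570, -0.652749)
rvec = θ·k = (-0.371734, +0.114255, -0.335085)

rvec=(-0.3717, 0.1143, -0.3351) tvec=(-0.3014, 0.2674, 1.1845)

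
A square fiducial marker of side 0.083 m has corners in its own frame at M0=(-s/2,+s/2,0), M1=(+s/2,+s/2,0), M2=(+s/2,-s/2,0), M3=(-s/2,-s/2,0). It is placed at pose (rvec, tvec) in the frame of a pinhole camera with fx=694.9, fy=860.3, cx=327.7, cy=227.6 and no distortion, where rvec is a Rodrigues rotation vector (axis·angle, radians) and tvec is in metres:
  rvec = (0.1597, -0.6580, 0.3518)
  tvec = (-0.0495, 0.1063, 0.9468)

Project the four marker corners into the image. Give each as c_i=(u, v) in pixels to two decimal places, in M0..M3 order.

Intrinsics K: fx=694.9, fy=860.3, cx=327.7, cy=227.6
Marker side s = 0.083 m; corners in marker frame (Z=0):
  M0 = (-0.0415, +0.0415, 0)
  M1 = (+0.0415, +0.0415, 0)
  M2 = (+0.0415, -0.0415, 0)
  M3 = (-0.0415, -0.0415, 0)
rvec = (0.1597, -0.6580, 0.3518), |rvec| = θ = 0.76304 rad = 43.719°
Rodrigues: sinθ=0.69112, 1−cosθ=0.27726; R = I + sinθ·[k]× + (1−cosθ)·[k]×²:
    [+0.73488 -0.36868 -0.56923]
    [+0.26860 +0.92892 -0.25488]
    [+0.62274 +0.03441 +0.78167]
t = (-0.0495, 0.1063, 0.9468) m
M0: Pc = R·M0+t = (-0.09530, +0.13370, +0.92238); u = 694.9·(-0.09530)/0.92238 + 327.7 = 255.9050, v = 860.3·(+0.13370)/0.92238 + 227.6 = 352.3038
M1: Pc = R·M1+t = (-0.03430, +0.15600, +0.97407); u = 694.9·(-0.03430)/0.97407 + 327.7 = 303.2286, v = 860.3·(+0.15600)/0.97407 + 227.6 = 365.3766
M2: Pc = R·M2+t = (-0.00370, +0.07890, +0.97122); u = 694.9·(-0.00370)/0.97122 + 327.7 = 325.0512, v = 860.3·(+0.07890)/0.97122 + 227.6 = 297.4866
M3: Pc = R·M3+t = (-0.06470, +0.05660, +0.91953); u = 694.9·(-0.06470)/0.91953 + 327.7 = 278.8074, v = 860.3·(+0.05660)/0.91953 + 227.6 = 280.5571

c0=(255.91, 352.30) c1=(303.23, 365.38) c2=(325.05, 297.49) c3=(278.81, 280.56)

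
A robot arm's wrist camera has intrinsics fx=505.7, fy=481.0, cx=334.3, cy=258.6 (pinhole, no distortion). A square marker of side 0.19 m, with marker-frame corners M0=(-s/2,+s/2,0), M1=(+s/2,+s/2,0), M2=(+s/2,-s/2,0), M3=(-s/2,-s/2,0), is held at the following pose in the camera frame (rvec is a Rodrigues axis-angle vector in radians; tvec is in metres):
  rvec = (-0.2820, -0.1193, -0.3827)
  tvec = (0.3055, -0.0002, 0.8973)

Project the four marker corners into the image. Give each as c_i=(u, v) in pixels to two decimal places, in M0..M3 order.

c0=(484.32, 324.56) c1=(578.45, 286.14) c2=(526.76, 198.00) c3=(435.72, 231.32)

Intrinsics K: fx=505.7, fy=481.0, cx=334.3, cy=258.6
Marker side s = 0.19 m; corners in marker frame (Z=0):
  M0 = (-0.0950, +0.0950, 0)
  M1 = (+0.0950, +0.0950, 0)
  M2 = (+0.0950, -0.0950, 0)
  M3 = (-0.0950, -0.0950, 0)
rvec = (-0.2820, -0.1193, -0.3827), |rvec| = θ = 0.49012 rad = 28.082°
Rodrigues: sinθ=0.47073, 1−cosθ=0.11772; R = I + sinθ·[k]× + (1−cosθ)·[k]×²:
    [+0.92125 +0.38405 -0.06169]
    [-0.35107 +0.88925 +0.29322]
    [+0.16747 -0.24847 +0.95405]
t = (0.3055, -0.0002, 0.8973) m
M0: Pc = R·M0+t = (+0.25447, +0.11763, +0.85779); u = 505.7·(+0.25447)/0.85779 + 334.3 = 484.3181, v = 481.0·(+0.11763)/0.85779 + 258.6 = 324.5611
M1: Pc = R·M1+t = (+0.42950, +0.05093, +0.88960); u = 505.7·(+0.42950)/0.88960 + 334.3 = 578.4531, v = 481.0·(+0.05093)/0.88960 + 258.6 = 286.1357
M2: Pc = R·M2+t = (+0.35653, -0.11803, +0.93681); u = 505.7·(+0.35653)/0.93681 + 334.3 = 526.7600, v = 481.0·(-0.11803)/0.93681 + 258.6 = 197.9979
M3: Pc = R·M3+t = (+0.18150, -0.05133, +0.90500); u = 505.7·(+0.18150)/0.90500 + 334.3 = 435.7181, v = 481.0·(-0.05133)/0.90500 + 258.6 = 231.3200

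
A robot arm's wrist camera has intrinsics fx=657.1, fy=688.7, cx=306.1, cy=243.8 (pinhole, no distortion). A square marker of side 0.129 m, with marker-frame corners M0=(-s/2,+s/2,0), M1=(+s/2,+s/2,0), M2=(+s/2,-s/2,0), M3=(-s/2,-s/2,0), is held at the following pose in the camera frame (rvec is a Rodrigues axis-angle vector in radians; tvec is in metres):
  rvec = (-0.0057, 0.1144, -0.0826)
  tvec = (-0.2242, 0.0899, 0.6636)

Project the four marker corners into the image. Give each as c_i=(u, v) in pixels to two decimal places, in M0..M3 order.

c0=(28.89, 407.70) c1=(150.69, 400.17) c2=(140.43, 265.07) c3=(19.09, 275.54)

Intrinsics K: fx=657.1, fy=688.7, cx=306.1, cy=243.8
Marker side s = 0.129 m; corners in marker frame (Z=0):
  M0 = (-0.0645, +0.0645, 0)
  M1 = (+0.0645, +0.0645, 0)
  M2 = (+0.0645, -0.0645, 0)
  M3 = (-0.0645, -0.0645, 0)
rvec = (-0.0057, 0.1144, -0.0826), |rvec| = θ = 0.14122 rad = 8.091°
Rodrigues: sinθ=0.14075, 1−cosθ=0.00995; R = I + sinθ·[k]× + (1−cosθ)·[k]×²:
    [+0.99006 +0.08200 +0.11426]
    [-0.08265 +0.99658 +0.00096]
    [-0.11379 -0.01040 +0.99345]
t = (-0.2242, 0.0899, 0.6636) m
M0: Pc = R·M0+t = (-0.28277, +0.15951, +0.67027); u = 657.1·(-0.28277)/0.67027 + 306.1 = 28.8855, v = 688.7·(+0.15951)/0.67027 + 243.8 = 407.6966
M1: Pc = R·M1+t = (-0.15505, +0.14885, +0.65559); u = 657.1·(-0.15505)/0.65559 + 306.1 = 150.6909, v = 688.7·(+0.14885)/0.65559 + 243.8 = 400.1657
M2: Pc = R·M2+t = (-0.16563, +0.02029, +0.65693); u = 657.1·(-0.16563)/0.65693 + 306.1 = 140.4275, v = 688.7·(+0.02029)/0.65693 + 243.8 = 265.0709
M3: Pc = R·M3+t = (-0.29335, +0.03095, +0.67161); u = 657.1·(-0.29335)/0.67161 + 306.1 = 19.0897, v = 688.7·(+0.03095)/0.67161 + 243.8 = 275.5393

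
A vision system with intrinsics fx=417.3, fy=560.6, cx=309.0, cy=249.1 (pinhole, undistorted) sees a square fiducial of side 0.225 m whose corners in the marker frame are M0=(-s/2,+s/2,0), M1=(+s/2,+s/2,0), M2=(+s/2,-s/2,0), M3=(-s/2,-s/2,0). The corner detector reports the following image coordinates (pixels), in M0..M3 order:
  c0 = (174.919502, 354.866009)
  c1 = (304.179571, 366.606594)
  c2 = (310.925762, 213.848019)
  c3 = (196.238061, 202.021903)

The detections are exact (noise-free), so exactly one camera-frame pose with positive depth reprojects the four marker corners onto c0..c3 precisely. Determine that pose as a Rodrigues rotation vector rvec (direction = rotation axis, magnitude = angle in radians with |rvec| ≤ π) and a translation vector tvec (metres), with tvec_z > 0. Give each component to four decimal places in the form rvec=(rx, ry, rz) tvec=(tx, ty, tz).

rvec=(-0.4180, -0.0484, 0.0664) tvec=(-0.1145, 0.0424, 0.7738)

Intrinsics K: fx=417.3, fy=560.6, cx=309.0, cy=249.1
Marker side s = 0.225 m; corners in marker frame (Z=0):
  M0 = (-0.1125, +0.1125, 0)
  M1 = (+0.1125, +0.1125, 0)
  M2 = (+0.1125, -0.1125, 0)
  M3 = (-0.1125, -0.1125, 0)
Detected image corners:
  c0 = (174.919502, 354.866009) px
  c1 = (304.179571, 366.606594) px
  c2 = (310.925762, 213.848019) px
  c3 = (196.238061, 202.021903) px
Planar DLT: solve 8×8 A·h = b for H (H[2,2]=1):
  H  [+550.80514 -191.91028 +247.27632]
  H  [+64.62316 +529.54702 +279.84290]
  H  [+0.04305 -0.52603 +1.00000]
B = K⁻¹H; ‖b₁‖=1.292347, ‖b₂‖=1.292347; λ = 2/(‖b₁‖+‖b₂‖) = 0.773786, sign → tz>0 ⇒ λ=+0.773786
r₁ = λ·B[:,0] = (+0.99667,+0.07440,+0.03331); r₂ = λ·B[:,1] = (-0.05445,+0.91179,-0.40703)
r₃ = r₁×r₂ = (-0.06066,+0.40387,+0.91280); SVD([r₁ r₂ r₃]) → R = UVᵀ:
  R  [+0.99667 -0.05445 -0.06066]
  R  [+0.07440 +0.91179 +0.40387]
  R  [+0.03331 -0.40703 +0.91280]
t = (-0.11445, +0.04243, +0.77379) m
tr R = 2.821265; θ = arccos((tr R − 1)/2) = 0.425984 rad = 24.407°
axis k = ((R−Rᵀ)₃₂, (R−Rᵀ)₁₃, (R−Rᵀ)₂₁) / (2 sinθ) = (-0.981205, -0.113706, +0.155910)
rvec = θ·k = (-0.417977, -0.048437, +0.066415)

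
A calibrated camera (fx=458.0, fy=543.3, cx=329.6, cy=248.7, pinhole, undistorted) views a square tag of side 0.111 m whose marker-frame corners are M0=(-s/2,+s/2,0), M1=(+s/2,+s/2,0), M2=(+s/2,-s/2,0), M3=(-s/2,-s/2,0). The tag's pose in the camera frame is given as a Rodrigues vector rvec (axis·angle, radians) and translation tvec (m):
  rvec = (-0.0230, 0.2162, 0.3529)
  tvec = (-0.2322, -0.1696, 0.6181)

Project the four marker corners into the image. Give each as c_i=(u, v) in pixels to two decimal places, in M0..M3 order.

c0=(110.21, 131.21) c1=(178.29, 160.43) c2=(206.87, 66.71) c3=(137.52, 40.95)

Intrinsics K: fx=458.0, fy=543.3, cx=329.6, cy=248.7
Marker side s = 0.111 m; corners in marker frame (Z=0):
  M0 = (-0.0555, +0.0555, 0)
  M1 = (+0.0555, +0.0555, 0)
  M2 = (+0.0555, -0.0555, 0)
  M3 = (-0.0555, -0.0555, 0)
rvec = (-0.0230, 0.2162, 0.3529), |rvec| = θ = 0.41450 rad = 23.749°
Rodrigues: sinθ=0.40273, 1−cosθ=0.08468; R = I + sinθ·[k]× + (1−cosθ)·[k]×²:
    [+0.91558 -0.34533 +0.20606]
    [+0.34043 +0.93836 +0.05995]
    [-0.21406 +0.01526 +0.97670]
t = (-0.2322, -0.1696, 0.6181) m
M0: Pc = R·M0+t = (-0.30218, -0.13642, +0.63083); u = 458.0·(-0.30218)/0.63083 + 329.6 = 110.2076, v = 543.3·(-0.13642)/0.63083 + 248.7 = 131.2125
M1: Pc = R·M1+t = (-0.20055, -0.09863, +0.60707); u = 458.0·(-0.20055)/0.60707 + 329.6 = 178.2945, v = 543.3·(-0.09863)/0.60707 + 248.7 = 160.4325
M2: Pc = R·M2+t = (-0.16222, -0.20278, +0.60537); u = 458.0·(-0.16222)/0.60537 + 329.6 = 206.8715, v = 543.3·(-0.20278)/0.60537 + 248.7 = 66.7079
M3: Pc = R·M3+t = (-0.26385, -0.24057, +0.62913); u = 458.0·(-0.26385)/0.62913 + 329.6 = 137.5220, v = 543.3·(-0.24057)/0.62913 + 248.7 = 40.9490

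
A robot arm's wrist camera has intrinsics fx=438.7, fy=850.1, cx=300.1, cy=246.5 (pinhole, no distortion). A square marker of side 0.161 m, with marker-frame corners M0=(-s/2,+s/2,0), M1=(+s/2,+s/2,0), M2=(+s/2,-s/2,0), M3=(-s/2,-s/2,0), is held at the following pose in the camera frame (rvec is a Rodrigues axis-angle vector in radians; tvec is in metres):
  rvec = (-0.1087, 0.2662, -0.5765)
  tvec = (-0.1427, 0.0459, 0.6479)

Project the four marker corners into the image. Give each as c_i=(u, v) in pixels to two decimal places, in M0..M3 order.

Intrinsics K: fx=438.7, fy=850.1, cx=300.1, cy=246.5
Marker side s = 0.161 m; corners in marker frame (Z=0):
  M0 = (-0.0805, +0.0805, 0)
  M1 = (+0.0805, +0.0805, 0)
  M2 = (+0.0805, -0.0805, 0)
  M3 = (-0.0805, -0.0805, 0)
rvec = (-0.1087, 0.2662, -0.5765), |rvec| = θ = 0.64423 rad = 36.912°
Rodrigues: sinθ=0.60058, 1−cosθ=0.20044; R = I + sinθ·[k]× + (1−cosθ)·[k]×²:
    [+0.80527 +0.52347 +0.27843]
    [-0.55142 +0.83379 +0.02722]
    [-0.21790 -0.17545 +0.96007]
t = (-0.1427, 0.0459, 0.6479) m
M0: Pc = R·M0+t = (-0.16539, +0.15741, +0.65132); u = 438.7·(-0.16539)/0.65132 + 300.1 = 188.7035, v = 850.1·(+0.15741)/0.65132 + 246.5 = 451.9501
M1: Pc = R·M1+t = (-0.03574, +0.06863, +0.61624); u = 438.7·(-0.03574)/0.61624 + 300.1 = 274.6589, v = 850.1·(+0.06863)/0.61624 + 246.5 = 341.1765
M2: Pc = R·M2+t = (-0.12001, -0.06561, +0.64448); u = 438.7·(-0.12001)/0.64448 + 300.1 = 218.4057, v = 850.1·(-0.06561)/0.64448 + 246.5 = 159.9592
M3: Pc = R·M3+t = (-0.24966, +0.02317, +0.67956); u = 438.7·(-0.24966)/0.67956 + 300.1 = 138.9273, v = 850.1·(+0.02317)/0.67956 + 246.5 = 275.4835

c0=(188.70, 451.95) c1=(274.66, 341.18) c2=(218.41, 159.96) c3=(138.93, 275.48)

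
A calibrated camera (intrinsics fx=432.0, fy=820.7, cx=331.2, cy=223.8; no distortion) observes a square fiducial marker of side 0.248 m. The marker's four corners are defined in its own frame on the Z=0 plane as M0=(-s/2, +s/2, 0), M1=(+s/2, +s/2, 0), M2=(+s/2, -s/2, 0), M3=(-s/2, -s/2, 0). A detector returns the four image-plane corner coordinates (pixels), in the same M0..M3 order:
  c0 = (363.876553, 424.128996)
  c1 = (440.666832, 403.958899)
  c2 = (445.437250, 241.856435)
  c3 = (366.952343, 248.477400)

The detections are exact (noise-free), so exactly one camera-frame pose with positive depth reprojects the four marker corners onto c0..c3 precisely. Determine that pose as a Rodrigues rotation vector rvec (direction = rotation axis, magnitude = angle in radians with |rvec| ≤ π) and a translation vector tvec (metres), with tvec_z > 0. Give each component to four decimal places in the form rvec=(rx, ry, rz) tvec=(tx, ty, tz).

rvec=(0.1267, -0.4031, -0.0026) tvec=(0.2035, 0.1531, 1.1784)

Intrinsics K: fx=432.0, fy=820.7, cx=331.2, cy=223.8
Marker side s = 0.248 m; corners in marker frame (Z=0):
  M0 = (-0.1240, +0.1240, 0)
  M1 = (+0.1240, +0.1240, 0)
  M2 = (+0.1240, -0.1240, 0)
  M3 = (-0.1240, -0.1240, 0)
Detected image corners:
  c0 = (363.876553, 424.128996) px
  c1 = (440.666832, 403.958899) px
  c2 = (445.437250, 241.856435) px
  c3 = (366.952343, 248.477400) px
Planar DLT: solve 8×8 A·h = b for H (H[2,2]=1):
  H  [+447.14410 +26.39645 +405.80500]
  H  [+55.00133 +714.36821 +330.42694]
  H  [+0.33182 +0.10478 +1.00000]
B = K⁻¹H; ‖b₁‖=0.848578, ‖b₂‖=0.848578; λ = 2/(‖b₁‖+‖b₂‖) = 1.178442, sign → tz>0 ⇒ λ=+1.178442
r₁ = λ·B[:,0] = (+0.91996,-0.02766,+0.39103); r₂ = λ·B[:,1] = (-0.02266,+0.99209,+0.12348)
r₃ = r₁×r₂ = (-0.39135,-0.12246,+0.91206); SVD([r₁ r₂ r₃]) → R = UVᵀ:
  R  [+0.91996 -0.02266 -0.39135]
  R  [-0.02766 +0.99209 -0.12246]
  R  [+0.39103 +0.12348 +0.91206]
t = (+0.20351, +0.15311, +1.17844) m
tr R = 2.824105; θ = arccos((tr R − 1)/2) = 0.422534 rad = 24.209°
axis k = ((R−Rᵀ)₃₂, (R−Rᵀ)₁₃, (R−Rᵀ)₂₁) / (2 sinθ) = (+0.299867, -0.953962, -0.006091)
rvec = θ·k = (+0.126704, -0.403082, -0.002574)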